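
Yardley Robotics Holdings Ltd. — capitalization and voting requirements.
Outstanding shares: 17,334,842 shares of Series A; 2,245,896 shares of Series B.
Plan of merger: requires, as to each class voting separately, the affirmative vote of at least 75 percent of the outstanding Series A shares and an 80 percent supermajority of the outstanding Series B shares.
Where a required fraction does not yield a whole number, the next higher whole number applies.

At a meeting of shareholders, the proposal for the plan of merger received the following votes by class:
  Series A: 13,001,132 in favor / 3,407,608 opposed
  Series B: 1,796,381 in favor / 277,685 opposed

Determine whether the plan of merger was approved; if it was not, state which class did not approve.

Series A: 3/4 of 17334842 = 13001131.50, rounded up to 13001132; 13,001,132 required, 13,001,132 in favor — approved.
Series B: 4/5 of 2245896 = 1796716.80, rounded up to 1796717; 1,796,717 required, 1,796,381 in favor — not approved.

Not approved — the Series B shares did not give the required vote.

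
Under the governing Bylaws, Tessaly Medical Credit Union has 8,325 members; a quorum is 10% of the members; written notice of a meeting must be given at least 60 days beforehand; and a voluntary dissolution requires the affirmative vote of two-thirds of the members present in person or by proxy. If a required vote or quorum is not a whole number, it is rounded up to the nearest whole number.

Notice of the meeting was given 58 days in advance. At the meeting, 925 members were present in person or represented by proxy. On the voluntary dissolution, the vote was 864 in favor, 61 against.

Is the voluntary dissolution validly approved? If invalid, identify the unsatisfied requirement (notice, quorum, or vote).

Notice: 58 days given; 60 required. Not satisfied.
Quorum: 10% of 8,325 = 832.50, rounded up to 833; 925 present. Satisfied.
Vote: requires two-thirds of those present (925); 2/3 of 925 = 616.67, rounded up to 617, so 617 needed; 864 in favor. Satisfied.

Invalid — notice requirement not satisfied.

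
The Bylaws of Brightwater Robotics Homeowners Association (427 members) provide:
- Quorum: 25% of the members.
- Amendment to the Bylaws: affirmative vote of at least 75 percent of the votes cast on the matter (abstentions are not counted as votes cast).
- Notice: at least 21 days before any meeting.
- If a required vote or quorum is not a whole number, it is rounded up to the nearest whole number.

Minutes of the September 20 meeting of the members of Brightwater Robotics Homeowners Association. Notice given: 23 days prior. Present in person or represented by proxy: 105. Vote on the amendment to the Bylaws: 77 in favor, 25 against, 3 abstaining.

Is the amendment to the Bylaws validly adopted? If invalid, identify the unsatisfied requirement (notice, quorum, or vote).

Notice: 23 days given; 21 required. Satisfied.
Quorum: 25% of 427 = 106.75, rounded up to 107; 105 present. Not satisfied.
Vote: requires three-fourths of the votes cast (105 − 3 abstaining = 102); 3/4 of 102 = 76.50, rounded up to 77, so 77 needed; 77 in favor. Satisfied.

Invalid — quorum requirement not satisfied.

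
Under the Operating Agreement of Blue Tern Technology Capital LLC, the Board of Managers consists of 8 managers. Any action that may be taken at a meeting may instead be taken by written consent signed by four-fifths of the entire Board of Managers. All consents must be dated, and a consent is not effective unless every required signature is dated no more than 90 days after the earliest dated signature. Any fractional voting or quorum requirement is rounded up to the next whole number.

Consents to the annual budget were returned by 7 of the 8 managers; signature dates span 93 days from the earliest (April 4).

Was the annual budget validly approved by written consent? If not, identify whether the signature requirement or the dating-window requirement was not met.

Not effective — dating-window requirement not satisfied.

Signatures required: four-fifths of 8 — 4/5 of 8 = 6.40, rounded up to 7, so 7 needed; 7 signed. Sufficient.
Dating window: the latest signature is 93 days after the earliest; the limit is 90 days. Outside the window.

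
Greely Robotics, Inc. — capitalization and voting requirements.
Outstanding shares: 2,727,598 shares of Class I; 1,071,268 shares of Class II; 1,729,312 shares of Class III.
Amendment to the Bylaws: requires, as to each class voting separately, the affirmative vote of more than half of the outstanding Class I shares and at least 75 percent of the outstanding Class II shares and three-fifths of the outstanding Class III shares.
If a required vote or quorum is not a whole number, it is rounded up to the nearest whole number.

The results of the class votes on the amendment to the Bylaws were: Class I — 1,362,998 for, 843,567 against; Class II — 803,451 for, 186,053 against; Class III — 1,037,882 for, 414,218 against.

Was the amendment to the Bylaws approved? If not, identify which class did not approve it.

Class I: a majority of 2727598 is 1363800; 1,363,800 required, 1,362,998 in favor — not approved.
Class II: 3/4 of 1071268 = 803451; 803,451 required, 803,451 in favor — approved.
Class III: 3/5 of 1729312 = 1037587.20, rounded up to 1037588; 1,037,588 required, 1,037,882 in favor — approved.

Not approved — the Class I shares did not give the required vote.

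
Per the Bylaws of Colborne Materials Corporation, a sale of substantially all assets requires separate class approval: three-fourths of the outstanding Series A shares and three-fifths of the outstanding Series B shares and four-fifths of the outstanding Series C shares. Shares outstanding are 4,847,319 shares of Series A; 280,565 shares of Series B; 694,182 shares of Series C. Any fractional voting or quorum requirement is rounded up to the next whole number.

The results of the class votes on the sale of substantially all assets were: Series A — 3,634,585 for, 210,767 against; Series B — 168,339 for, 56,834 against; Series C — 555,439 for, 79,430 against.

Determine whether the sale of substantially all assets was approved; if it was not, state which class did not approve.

Series A: 3/4 of 4847319 = 3635489.25, rounded up to 3635490; 3,635,490 required, 3,634,585 in favor — not approved.
Series B: 3/5 of 280565 = 168339; 168,339 required, 168,339 in favor — approved.
Series C: 4/5 of 694182 = 555345.60, rounded up to 555346; 555,346 required, 555,439 in favor — approved.

Not approved — the Series A shares did not give the required vote.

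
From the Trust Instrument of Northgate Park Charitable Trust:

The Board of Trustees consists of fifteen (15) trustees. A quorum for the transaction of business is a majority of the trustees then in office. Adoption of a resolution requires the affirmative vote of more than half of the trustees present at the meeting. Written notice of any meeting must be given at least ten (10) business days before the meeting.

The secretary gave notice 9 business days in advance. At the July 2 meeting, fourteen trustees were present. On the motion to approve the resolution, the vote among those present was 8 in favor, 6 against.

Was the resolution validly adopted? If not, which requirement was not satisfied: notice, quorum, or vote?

Invalid — notice requirement not satisfied.

Notice: 9 business days given; 10 required (9 < 10). Not satisfied.
Quorum: 14 present; quorum is 8. Satisfied.
Vote: the resolution requires a majority of the trustees present (14). A majority of 14 is 8, so 8 affirmative votes are needed; 8 voted in favor. Satisfied.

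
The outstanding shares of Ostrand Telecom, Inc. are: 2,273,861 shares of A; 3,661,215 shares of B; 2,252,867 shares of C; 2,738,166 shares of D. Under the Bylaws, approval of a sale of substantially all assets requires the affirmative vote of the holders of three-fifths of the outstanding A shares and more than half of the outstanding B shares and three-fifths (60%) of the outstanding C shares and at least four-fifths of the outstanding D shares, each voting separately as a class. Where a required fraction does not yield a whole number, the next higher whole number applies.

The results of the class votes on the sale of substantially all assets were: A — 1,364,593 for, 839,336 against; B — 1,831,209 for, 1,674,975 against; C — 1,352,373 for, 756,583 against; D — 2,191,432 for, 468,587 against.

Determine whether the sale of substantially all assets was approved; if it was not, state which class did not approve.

Approved — every class gave the required vote.

A: 3/5 of 2273861 = 1364316.60, rounded up to 1364317; 1,364,317 required, 1,364,593 in favor — approved.
B: a majority of 3661215 is 1830608; 1,830,608 required, 1,831,209 in favor — approved.
C: 3/5 of 2252867 = 1351720.20, rounded up to 1351721; 1,351,721 required, 1,352,373 in favor — approved.
D: 4/5 of 2738166 = 2190532.80, rounded up to 2190533; 2,190,533 required, 2,191,432 in favor — approved.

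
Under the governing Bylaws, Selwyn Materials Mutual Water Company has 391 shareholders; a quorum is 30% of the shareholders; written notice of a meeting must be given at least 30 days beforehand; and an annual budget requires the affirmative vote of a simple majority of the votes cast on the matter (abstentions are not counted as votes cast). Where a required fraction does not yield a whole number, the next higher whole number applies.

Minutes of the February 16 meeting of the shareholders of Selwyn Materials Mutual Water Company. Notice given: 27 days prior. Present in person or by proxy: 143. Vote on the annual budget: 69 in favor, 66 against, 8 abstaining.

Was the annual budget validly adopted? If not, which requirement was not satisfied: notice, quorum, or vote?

Invalid — notice requirement not satisfied.

Notice: 27 days given; 30 required. Not satisfied.
Quorum: 30% of 391 = 117.30, rounded up to 118; 143 present. Satisfied.
Vote: requires a majority of the votes cast (143 − 8 abstaining = 135); a majority of 135 is 68, so 68 needed; 69 in favor. Satisfied.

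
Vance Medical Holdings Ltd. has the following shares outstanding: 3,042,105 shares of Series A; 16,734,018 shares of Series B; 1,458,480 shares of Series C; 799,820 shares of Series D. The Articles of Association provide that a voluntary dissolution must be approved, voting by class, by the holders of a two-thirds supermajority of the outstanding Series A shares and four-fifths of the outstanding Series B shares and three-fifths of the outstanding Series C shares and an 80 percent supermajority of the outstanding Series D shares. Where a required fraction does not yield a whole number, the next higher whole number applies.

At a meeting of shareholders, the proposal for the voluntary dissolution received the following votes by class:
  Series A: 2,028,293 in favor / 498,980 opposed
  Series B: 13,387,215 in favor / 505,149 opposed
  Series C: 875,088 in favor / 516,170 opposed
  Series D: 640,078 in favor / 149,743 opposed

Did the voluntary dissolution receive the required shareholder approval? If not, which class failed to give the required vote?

Series A: 2/3 of 3042105 = 2028070; 2,028,070 required, 2,028,293 in favor — approved.
Series B: 4/5 of 16734018 = 13387214.40, rounded up to 13387215; 13,387,215 required, 13,387,215 in favor — approved.
Series C: 3/5 of 1458480 = 875088; 875,088 required, 875,088 in favor — approved.
Series D: 4/5 of 799820 = 639856; 639,856 required, 640,078 in favor — approved.

Approved — every class gave the required vote.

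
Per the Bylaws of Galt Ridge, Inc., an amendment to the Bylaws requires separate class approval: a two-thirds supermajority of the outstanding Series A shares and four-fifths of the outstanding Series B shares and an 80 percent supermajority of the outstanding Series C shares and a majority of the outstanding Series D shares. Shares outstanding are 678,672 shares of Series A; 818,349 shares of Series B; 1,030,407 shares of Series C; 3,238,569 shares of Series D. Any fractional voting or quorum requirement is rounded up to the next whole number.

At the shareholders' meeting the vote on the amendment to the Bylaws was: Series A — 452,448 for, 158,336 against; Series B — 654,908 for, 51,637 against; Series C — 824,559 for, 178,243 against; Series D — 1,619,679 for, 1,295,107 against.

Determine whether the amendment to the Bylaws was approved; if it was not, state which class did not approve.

Series A: 2/3 of 678672 = 452448; 452,448 required, 452,448 in favor — approved.
Series B: 4/5 of 818349 = 654679.20, rounded up to 654680; 654,680 required, 654,908 in favor — approved.
Series C: 4/5 of 1030407 = 824325.60, rounded up to 824326; 824,326 required, 824,559 in favor — approved.
Series D: a majority of 3238569 is 1619285; 1,619,285 required, 1,619,679 in favor — approved.

Approved — every class gave the required vote.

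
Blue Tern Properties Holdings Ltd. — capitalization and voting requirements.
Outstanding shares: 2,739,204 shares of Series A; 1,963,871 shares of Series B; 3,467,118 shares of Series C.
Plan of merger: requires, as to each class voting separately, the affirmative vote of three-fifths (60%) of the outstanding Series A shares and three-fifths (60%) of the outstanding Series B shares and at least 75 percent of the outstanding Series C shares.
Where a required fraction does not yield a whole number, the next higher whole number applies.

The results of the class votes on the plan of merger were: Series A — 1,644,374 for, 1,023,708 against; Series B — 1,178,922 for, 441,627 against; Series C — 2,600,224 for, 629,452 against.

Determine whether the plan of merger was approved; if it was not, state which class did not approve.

Series A: 3/5 of 2739204 = 1643522.40, rounded up to 1643523; 1,643,523 required, 1,644,374 in favor — approved.
Series B: 3/5 of 1963871 = 1178322.60, rounded up to 1178323; 1,178,323 required, 1,178,922 in favor — approved.
Series C: 3/4 of 3467118 = 2600338.50, rounded up to 2600339; 2,600,339 required, 2,600,224 in favor — not approved.

Not approved — the Series C shares did not give the required vote.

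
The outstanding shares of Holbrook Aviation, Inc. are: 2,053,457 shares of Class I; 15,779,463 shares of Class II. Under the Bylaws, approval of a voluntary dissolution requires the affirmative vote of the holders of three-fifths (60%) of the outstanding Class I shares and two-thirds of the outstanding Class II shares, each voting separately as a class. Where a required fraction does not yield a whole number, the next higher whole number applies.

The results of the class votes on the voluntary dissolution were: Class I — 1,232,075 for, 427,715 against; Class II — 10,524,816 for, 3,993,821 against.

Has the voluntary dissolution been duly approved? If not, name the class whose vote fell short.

Class I: 3/5 of 2053457 = 1232074.20, rounded up to 1232075; 1,232,075 required, 1,232,075 in favor — approved.
Class II: 2/3 of 15779463 = 10519642; 10,519,642 required, 10,524,816 in favor — approved.

Approved — every class gave the required vote.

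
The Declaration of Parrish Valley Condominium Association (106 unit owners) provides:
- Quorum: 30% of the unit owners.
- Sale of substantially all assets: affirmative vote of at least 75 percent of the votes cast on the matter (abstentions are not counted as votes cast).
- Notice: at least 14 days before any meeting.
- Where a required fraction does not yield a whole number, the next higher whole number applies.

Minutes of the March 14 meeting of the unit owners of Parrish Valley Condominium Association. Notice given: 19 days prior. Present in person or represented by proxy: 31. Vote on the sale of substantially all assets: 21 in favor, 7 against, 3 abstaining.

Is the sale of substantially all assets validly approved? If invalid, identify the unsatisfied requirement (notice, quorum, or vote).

Invalid — quorum requirement not satisfied.

Notice: 19 days given; 14 required. Satisfied.
Quorum: 30% of 106 = 31.80, rounded up to 32; 31 present. Not satisfied.
Vote: requires three-fourths of the votes cast (31 − 3 abstaining = 28); 3/4 of 28 = 21, so 21 needed; 21 in favor. Satisfied.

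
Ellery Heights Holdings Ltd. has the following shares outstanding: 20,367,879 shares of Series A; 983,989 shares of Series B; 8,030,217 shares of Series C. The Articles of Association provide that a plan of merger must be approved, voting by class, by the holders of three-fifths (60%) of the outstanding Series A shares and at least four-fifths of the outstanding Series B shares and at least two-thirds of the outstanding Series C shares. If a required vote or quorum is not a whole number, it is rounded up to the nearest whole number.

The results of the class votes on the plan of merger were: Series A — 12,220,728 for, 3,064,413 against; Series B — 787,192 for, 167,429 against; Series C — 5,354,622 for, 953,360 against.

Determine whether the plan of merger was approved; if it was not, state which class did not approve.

Series A: 3/5 of 20367879 = 12220727.40, rounded up to 12220728; 12,220,728 required, 12,220,728 in favor — approved.
Series B: 4/5 of 983989 = 787191.20, rounded up to 787192; 787,192 required, 787,192 in favor — approved.
Series C: 2/3 of 8030217 = 5353478; 5,353,478 required, 5,354,622 in favor — approved.

Approved — every class gave the required vote.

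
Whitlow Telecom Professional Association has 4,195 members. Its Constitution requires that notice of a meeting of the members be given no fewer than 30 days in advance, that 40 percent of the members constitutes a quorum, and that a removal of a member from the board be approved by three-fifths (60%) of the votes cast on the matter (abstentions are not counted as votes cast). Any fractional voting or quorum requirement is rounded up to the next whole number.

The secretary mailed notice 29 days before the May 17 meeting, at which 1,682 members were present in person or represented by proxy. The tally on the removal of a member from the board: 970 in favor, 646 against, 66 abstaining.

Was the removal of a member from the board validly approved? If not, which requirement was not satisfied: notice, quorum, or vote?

Invalid — notice requirement not satisfied.

Notice: 29 days given; 30 required. Not satisfied.
Quorum: 40% of 4,195 = 1,678; 1,682 present. Satisfied.
Vote: requires three-fifths of the votes cast (1,682 − 66 abstaining = 1,616); 3/5 of 1616 = 969.60, rounded up to 970, so 970 needed; 970 in favor. Satisfied.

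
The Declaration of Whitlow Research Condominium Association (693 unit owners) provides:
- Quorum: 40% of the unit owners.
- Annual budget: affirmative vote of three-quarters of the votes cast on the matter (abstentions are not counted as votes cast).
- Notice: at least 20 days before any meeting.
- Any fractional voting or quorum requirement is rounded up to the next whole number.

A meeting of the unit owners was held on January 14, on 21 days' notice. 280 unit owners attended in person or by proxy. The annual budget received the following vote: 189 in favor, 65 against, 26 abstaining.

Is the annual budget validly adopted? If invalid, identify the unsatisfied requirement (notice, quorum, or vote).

Invalid — vote requirement not satisfied.

Notice: 21 days given; 20 required. Satisfied.
Quorum: 40% of 693 = 277.20, rounded up to 278; 280 present. Satisfied.
Vote: requires three-fourths of the votes cast (280 − 26 abstaining = 254); 3/4 of 254 = 190.50, rounded up to 191, so 191 needed; 189 in favor. Not satisfied.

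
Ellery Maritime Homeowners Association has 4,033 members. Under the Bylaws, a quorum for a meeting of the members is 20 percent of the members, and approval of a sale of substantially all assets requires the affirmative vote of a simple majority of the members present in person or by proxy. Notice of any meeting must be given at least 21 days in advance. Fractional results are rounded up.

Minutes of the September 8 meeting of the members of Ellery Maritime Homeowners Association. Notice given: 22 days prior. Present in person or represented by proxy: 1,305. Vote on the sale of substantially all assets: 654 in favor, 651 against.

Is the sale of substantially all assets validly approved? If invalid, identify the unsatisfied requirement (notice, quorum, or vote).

Notice: 22 days given; 21 required. Satisfied.
Quorum: 20% of 4,033 = 806.60, rounded up to 807; 1,305 present. Satisfied.
Vote: requires a majority of those present (1,305); a majority of 1305 is 653, so 653 needed; 654 in favor. Satisfied.

Valid — all requirements satisfied.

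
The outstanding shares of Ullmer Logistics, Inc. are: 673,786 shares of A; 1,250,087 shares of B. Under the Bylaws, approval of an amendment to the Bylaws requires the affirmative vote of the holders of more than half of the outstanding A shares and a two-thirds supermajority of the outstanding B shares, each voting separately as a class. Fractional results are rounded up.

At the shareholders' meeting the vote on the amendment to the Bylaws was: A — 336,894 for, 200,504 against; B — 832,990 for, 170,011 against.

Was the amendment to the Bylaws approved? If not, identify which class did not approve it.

Not approved — the B shares did not give the required vote.

A: a majority of 673786 is 336894; 336,894 required, 336,894 in favor — approved.
B: 2/3 of 1250087 = 833391.33, rounded up to 833392; 833,392 required, 832,990 in favor — not approved.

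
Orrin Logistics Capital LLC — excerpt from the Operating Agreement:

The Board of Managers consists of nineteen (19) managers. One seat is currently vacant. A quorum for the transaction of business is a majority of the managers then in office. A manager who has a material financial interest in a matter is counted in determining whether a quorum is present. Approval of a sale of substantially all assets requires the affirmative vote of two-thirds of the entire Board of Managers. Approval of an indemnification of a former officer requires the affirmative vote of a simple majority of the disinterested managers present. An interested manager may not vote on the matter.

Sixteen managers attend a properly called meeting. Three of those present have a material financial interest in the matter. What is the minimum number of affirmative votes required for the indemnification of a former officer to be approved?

The indemnification of a former officer requires a majority of the disinterested managers present (16 − 3 = 13).
A majority of 13 is 7.

7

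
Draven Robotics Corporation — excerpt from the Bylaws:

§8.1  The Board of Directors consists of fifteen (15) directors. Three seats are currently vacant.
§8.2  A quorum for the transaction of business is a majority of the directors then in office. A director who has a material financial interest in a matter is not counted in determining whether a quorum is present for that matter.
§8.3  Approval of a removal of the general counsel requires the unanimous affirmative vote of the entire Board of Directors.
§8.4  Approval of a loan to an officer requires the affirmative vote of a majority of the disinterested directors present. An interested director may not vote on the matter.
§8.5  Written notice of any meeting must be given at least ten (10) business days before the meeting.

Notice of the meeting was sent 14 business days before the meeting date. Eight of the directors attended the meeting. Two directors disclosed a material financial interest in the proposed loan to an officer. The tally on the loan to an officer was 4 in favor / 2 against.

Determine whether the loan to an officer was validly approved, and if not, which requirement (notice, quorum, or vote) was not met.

Invalid — quorum requirement not satisfied.

Notice: 14 business days given; 10 required (14 ≥ 10). Satisfied.
Quorum: 8 present, but the 2 interested directors do not count, leaving 6. Quorum is 7. Not satisfied.
Vote: the loan to an officer requires a majority of the disinterested directors present (8 − 2 = 6). A majority of 6 is 4, so 4 affirmative votes are needed; 4 voted in favor. Satisfied. (Moot — without a quorum no business can be validly transacted.)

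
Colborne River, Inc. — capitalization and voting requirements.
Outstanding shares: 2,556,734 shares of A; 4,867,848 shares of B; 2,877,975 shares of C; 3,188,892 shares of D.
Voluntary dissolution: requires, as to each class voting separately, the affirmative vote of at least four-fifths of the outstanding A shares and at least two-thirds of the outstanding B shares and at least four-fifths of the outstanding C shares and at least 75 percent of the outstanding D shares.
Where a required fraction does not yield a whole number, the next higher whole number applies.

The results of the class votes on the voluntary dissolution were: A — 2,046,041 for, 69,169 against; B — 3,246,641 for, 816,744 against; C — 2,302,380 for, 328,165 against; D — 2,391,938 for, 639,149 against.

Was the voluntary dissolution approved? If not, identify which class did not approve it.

Approved — every class gave the required vote.

A: 4/5 of 2556734 = 2045387.20, rounded up to 2045388; 2,045,388 required, 2,046,041 in favor — approved.
B: 2/3 of 4867848 = 3245232; 3,245,232 required, 3,246,641 in favor — approved.
C: 4/5 of 2877975 = 2302380; 2,302,380 required, 2,302,380 in favor — approved.
D: 3/4 of 3188892 = 2391669; 2,391,669 required, 2,391,938 in favor — approved.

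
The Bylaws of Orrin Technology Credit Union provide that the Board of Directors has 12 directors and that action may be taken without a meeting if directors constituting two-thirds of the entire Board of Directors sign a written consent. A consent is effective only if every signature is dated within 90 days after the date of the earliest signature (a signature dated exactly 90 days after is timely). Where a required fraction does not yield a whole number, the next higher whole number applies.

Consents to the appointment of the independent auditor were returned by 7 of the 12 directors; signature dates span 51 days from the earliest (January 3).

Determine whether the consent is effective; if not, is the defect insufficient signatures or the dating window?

Not effective — insufficient signatures.

Signatures required: two-thirds of 12 — 2/3 of 12 = 8, so 8 needed; 7 signed. Insufficient.
Dating window: the latest signature is 51 days after the earliest; the limit is 90 days. Within the window.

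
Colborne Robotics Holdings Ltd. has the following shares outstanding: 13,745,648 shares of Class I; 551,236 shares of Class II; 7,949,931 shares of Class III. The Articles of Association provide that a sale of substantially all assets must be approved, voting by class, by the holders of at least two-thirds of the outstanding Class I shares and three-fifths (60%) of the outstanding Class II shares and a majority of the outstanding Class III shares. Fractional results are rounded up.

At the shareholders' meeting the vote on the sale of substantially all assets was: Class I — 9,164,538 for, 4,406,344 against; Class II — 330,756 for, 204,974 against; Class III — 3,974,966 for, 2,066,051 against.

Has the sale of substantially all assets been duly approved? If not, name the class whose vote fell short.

Approved — every class gave the required vote.

Class I: 2/3 of 13745648 = 9163765.33, rounded up to 9163766; 9,163,766 required, 9,164,538 in favor — approved.
Class II: 3/5 of 551236 = 330741.60, rounded up to 330742; 330,742 required, 330,756 in favor — approved.
Class III: a majority of 7949931 is 3974966; 3,974,966 required, 3,974,966 in favor — approved.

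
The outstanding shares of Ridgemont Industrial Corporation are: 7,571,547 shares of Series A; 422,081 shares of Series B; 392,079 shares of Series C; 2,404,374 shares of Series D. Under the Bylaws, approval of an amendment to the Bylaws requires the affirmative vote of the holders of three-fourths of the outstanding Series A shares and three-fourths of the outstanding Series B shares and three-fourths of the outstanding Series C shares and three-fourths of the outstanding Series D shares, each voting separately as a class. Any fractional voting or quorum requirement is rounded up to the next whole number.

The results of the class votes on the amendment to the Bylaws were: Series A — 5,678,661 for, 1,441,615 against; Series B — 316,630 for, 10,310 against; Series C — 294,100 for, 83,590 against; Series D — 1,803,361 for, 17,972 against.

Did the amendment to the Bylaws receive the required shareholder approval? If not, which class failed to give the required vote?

Series A: 3/4 of 7571547 = 5678660.25, rounded up to 5678661; 5,678,661 required, 5,678,661 in favor — approved.
Series B: 3/4 of 422081 = 316560.75, rounded up to 316561; 316,561 required, 316,630 in favor — approved.
Series C: 3/4 of 392079 = 294059.25, rounded up to 294060; 294,060 required, 294,100 in favor — approved.
Series D: 3/4 of 2404374 = 1803280.50, rounded up to 1803281; 1,803,281 required, 1,803,361 in favor — approved.

Approved — every class gave the required vote.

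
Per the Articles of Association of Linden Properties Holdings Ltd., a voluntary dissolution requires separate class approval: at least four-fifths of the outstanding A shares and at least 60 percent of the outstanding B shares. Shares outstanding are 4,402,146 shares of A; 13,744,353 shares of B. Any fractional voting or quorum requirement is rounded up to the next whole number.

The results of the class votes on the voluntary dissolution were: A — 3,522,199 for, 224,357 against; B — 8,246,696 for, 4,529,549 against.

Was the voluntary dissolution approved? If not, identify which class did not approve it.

Approved — every class gave the required vote.

A: 4/5 of 4402146 = 3521716.80, rounded up to 3521717; 3,521,717 required, 3,522,199 in favor — approved.
B: 3/5 of 13744353 = 8246611.80, rounded up to 8246612; 8,246,612 required, 8,246,696 in favor — approved.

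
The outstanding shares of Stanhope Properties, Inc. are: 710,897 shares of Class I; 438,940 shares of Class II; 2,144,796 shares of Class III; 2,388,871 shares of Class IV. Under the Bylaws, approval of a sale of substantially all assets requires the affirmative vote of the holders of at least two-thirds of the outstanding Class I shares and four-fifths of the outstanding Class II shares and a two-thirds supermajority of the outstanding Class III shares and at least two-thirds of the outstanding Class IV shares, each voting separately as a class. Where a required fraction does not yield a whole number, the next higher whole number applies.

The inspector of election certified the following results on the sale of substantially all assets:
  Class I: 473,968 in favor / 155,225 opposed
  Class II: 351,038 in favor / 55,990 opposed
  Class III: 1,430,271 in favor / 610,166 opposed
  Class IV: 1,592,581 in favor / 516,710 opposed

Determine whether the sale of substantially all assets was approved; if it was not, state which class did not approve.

Class I: 2/3 of 710897 = 473931.33, rounded up to 473932; 473,932 required, 473,968 in favor — approved.
Class II: 4/5 of 438940 = 351152; 351,152 required, 351,038 in favor — not approved.
Class III: 2/3 of 2144796 = 1429864; 1,429,864 required, 1,430,271 in favor — approved.
Class IV: 2/3 of 2388871 = 1592580.67, rounded up to 1592581; 1,592,581 required, 1,592,581 in favor — approved.

Not approved — the Class II shares did not give the required vote.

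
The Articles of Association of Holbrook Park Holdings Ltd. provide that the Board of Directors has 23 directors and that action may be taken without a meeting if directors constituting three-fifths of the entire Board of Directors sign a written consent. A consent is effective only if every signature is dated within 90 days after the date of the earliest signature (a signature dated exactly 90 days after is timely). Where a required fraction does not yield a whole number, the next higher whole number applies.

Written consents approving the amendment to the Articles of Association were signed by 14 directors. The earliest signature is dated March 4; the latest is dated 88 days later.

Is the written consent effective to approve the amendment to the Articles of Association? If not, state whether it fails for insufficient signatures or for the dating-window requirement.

Signatures required: three-fifths of 23 — 3/5 of 23 = 13.80, rounded up to 14, so 14 needed; 14 signed. Sufficient.
Dating window: the latest signature is 88 days after the earliest; the limit is 90 days. Within the window.

Effective — both the signature and dating-window requirements are satisfied.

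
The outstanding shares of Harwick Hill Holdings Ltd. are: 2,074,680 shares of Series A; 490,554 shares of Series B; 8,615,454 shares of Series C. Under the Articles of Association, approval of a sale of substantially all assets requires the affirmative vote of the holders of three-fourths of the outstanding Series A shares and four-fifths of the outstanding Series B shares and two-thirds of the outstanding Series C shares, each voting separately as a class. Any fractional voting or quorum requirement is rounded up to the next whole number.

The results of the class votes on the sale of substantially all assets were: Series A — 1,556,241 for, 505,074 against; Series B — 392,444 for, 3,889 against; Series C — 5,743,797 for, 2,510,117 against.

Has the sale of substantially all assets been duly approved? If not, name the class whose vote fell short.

Series A: 3/4 of 2074680 = 1556010; 1,556,010 required, 1,556,241 in favor — approved.
Series B: 4/5 of 490554 = 392443.20, rounded up to 392444; 392,444 required, 392,444 in favor — approved.
Series C: 2/3 of 8615454 = 5743636; 5,743,636 required, 5,743,797 in favor — approved.

Approved — every class gave the required vote.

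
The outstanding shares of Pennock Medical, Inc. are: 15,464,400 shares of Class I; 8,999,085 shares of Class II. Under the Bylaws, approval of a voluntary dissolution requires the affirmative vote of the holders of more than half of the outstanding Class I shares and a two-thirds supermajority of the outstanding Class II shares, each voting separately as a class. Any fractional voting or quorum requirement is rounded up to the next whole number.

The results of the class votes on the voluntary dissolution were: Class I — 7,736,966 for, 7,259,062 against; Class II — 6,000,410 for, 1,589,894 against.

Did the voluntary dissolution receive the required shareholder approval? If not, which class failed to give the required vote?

Approved — every class gave the required vote.

Class I: a majority of 15464400 is 7732201; 7,732,201 required, 7,736,966 in favor — approved.
Class II: 2/3 of 8999085 = 5999390; 5,999,390 required, 6,000,410 in favor — approved.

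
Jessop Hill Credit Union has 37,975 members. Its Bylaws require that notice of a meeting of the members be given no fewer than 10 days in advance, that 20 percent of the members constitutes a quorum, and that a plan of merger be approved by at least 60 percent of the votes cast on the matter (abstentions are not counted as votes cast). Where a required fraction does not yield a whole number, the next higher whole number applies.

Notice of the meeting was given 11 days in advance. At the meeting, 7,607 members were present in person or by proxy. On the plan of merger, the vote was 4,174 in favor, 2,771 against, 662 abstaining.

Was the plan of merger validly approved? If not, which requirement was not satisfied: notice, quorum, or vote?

Notice: 11 days given; 10 required. Satisfied.
Quorum: 20% of 37,975 = 7,595; 7,607 present. Satisfied.
Vote: requires three-fifths of the votes cast (7,607 − 662 abstaining = 6,945); 3/5 of 6945 = 4167, so 4,167 needed; 4,174 in favor. Satisfied.

Valid — all requirements satisfied.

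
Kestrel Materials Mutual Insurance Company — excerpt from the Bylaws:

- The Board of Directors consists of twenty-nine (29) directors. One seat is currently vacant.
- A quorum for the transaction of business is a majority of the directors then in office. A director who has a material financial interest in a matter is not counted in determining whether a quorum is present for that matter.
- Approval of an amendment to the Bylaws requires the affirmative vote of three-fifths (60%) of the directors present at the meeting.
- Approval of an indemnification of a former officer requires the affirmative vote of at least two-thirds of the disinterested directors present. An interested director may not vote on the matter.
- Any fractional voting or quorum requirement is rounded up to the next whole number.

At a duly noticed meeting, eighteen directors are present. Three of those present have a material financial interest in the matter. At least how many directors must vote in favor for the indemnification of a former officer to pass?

The indemnification of a former officer requires two-thirds of the disinterested directors present (18 − 3 = 15).
2/3 of 15 = 10.

10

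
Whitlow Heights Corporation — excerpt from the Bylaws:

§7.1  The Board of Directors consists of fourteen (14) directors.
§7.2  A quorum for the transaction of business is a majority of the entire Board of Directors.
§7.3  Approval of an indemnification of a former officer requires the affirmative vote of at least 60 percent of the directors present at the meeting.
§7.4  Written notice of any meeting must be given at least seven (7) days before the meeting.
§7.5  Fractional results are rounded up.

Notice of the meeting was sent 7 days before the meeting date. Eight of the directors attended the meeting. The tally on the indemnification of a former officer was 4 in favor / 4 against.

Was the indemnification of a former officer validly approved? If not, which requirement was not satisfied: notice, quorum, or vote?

Notice: 7 days given; 7 required (7 ≥ 7). Satisfied.
Quorum: 8 present; quorum is 8. Satisfied.
Vote: the indemnification of a former officer requires three-fifths of the directors present (8). 3/5 of 8 = 4.80, rounded up to 5, so 5 affirmative votes are needed; 4 voted in favor. Not satisfied.

Invalid — vote requirement not satisfied.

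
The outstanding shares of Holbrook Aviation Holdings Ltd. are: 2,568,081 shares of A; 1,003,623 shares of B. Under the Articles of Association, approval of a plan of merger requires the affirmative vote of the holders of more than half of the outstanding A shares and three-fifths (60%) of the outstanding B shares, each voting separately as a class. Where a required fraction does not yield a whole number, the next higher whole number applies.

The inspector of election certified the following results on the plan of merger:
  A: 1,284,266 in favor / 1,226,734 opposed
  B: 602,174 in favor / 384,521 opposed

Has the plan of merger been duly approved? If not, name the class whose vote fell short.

Approved — every class gave the required vote.

A: a majority of 2568081 is 1284041; 1,284,041 required, 1,284,266 in favor — approved.
B: 3/5 of 1003623 = 602173.80, rounded up to 602174; 602,174 required, 602,174 in favor — approved.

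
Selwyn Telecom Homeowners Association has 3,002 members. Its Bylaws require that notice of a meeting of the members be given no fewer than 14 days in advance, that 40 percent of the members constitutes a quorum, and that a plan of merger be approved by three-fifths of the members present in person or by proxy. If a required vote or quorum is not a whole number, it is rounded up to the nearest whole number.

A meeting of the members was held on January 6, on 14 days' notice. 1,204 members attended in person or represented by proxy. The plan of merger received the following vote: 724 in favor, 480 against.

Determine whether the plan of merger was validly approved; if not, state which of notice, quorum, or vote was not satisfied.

Notice: 14 days given; 14 required. Satisfied.
Quorum: 40% of 3,002 = 1,200.80, rounded up to 1,201; 1,204 present. Satisfied.
Vote: requires three-fifths of those present (1,204); 3/5 of 1204 = 722.40, rounded up to 723, so 723 needed; 724 in favor. Satisfied.

Valid — all requirements satisfied.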